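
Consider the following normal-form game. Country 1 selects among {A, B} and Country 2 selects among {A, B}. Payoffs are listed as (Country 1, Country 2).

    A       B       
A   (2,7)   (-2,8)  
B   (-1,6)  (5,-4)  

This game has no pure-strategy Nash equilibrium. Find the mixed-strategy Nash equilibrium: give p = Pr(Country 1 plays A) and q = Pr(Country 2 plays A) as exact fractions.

p = 10/11, q = 7/10

In a mixed NE each player is indifferent between their pure strategies, so the opponent's mix sets the indifference.
Country 2 indifferent between A and B: p·7 + (1−p)·6 = p·8 + (1−p)·(-4) ⟹ 6 + 1p = (-4) + 12p ⟹ p = 10/11.
Country 1 indifferent between A and B: q·2 + (1−q)·(-2) = q·(-1) + (1−q)·5 ⟹ (-2) + 4q = 5 + (-6)q ⟹ q = 7/10.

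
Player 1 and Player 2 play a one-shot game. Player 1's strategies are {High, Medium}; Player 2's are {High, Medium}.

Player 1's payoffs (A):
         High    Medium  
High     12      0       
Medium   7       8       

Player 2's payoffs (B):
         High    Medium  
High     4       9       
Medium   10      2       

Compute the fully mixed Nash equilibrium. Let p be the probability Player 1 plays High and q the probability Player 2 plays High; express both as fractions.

p = 8/13, q = 8/13

In a mixed NE each player is indifferent between their pure strategies, so the opponent's mix sets the indifference.
Player 2 indifferent between High and Medium: p·4 + (1−p)·10 = p·9 + (1−p)·2 ⟹ 10 + (-6)p = 2 + 7p ⟹ p = 8/13.
Player 1 indifferent between High and Medium: q·12 + (1−q)·0 = q·7 + (1−q)·8 ⟹ 0 + 12q = 8 + (-1)q ⟹ q = 8/13.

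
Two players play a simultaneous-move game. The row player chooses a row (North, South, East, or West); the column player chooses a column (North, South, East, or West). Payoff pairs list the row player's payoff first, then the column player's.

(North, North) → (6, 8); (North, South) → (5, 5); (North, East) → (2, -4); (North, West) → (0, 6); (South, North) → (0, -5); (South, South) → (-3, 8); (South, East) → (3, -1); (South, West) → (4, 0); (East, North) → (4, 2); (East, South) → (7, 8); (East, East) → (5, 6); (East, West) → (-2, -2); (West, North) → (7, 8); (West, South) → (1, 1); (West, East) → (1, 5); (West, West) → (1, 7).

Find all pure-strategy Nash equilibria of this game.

(East, South) and (West, North)

A profile is a Nash equilibrium when each player is best-responding to the other.
The row player's best responses — vs North: West (payoff 7); vs South: East (payoff 7); vs East: East (payoff 5); vs West: South (payoff 4).
The column player's best responses — vs North: North (payoff 8); vs South: South (payoff 8); vs East: South (payoff 8); vs West: North (payoff 8).
Mutual best responses occur at (East, South) and (West, North); at each, neither player gains by switching.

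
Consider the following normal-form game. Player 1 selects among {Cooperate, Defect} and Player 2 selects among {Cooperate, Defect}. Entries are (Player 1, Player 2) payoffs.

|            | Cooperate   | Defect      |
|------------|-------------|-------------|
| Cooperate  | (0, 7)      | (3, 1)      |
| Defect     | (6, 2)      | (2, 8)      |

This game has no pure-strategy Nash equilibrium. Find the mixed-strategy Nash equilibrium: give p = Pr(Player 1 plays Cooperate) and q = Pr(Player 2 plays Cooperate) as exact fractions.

p = 1/2, q = 1/7

Each player's mixing probability is pinned down by making the *other* player indifferent.
Player 2 indifferent between Cooperate and Defect: p·7 + (1−p)·2 = p·1 + (1−p)·8 ⟹ 2 + 5p = 8 + (-7)p ⟹ p = 1/2.
Player 1 indifferent between Cooperate and Defect: q·0 + (1−q)·3 = q·6 + (1−q)·2 ⟹ 3 + (-3)q = 2 + 4q ⟹ q = 1/7.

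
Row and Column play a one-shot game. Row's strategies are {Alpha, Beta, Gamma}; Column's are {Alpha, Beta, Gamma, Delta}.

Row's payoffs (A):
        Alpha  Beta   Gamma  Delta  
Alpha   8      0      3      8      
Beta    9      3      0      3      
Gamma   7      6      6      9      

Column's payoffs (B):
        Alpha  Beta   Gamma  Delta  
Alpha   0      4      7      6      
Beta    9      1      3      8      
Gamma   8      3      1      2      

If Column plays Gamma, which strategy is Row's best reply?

With Column fixed at Gamma, Row's payoffs are: Alpha → 3, Beta → 0, Gamma → 6.
The maximum is 6, achieved by Gamma.

Gamma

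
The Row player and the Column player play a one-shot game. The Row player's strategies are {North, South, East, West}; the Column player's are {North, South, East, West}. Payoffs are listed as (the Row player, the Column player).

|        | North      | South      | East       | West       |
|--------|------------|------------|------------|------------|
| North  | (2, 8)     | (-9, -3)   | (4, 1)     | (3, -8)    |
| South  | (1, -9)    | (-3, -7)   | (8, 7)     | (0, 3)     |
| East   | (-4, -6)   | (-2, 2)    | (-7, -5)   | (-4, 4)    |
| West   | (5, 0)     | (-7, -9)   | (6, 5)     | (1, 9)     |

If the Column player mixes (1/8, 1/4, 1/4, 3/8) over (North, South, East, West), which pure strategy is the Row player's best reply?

The Row player's best reply maximizes expected payoff against the mix.
North: (1/8)·2 + (1/4)·(-9) + (1/4)·4 + (3/8)·3 = 1/8
South: (1/8)·1 + (1/4)·(-3) + (1/4)·8 + (3/8)·0 = 11/8
East: (1/8)·(-4) + (1/4)·(-2) + (1/4)·(-7) + (3/8)·(-4) = -17/4
West: (1/8)·5 + (1/4)·(-7) + (1/4)·6 + (3/8)·1 = 3/4
Highest expected payoff is 11/8, from South.

South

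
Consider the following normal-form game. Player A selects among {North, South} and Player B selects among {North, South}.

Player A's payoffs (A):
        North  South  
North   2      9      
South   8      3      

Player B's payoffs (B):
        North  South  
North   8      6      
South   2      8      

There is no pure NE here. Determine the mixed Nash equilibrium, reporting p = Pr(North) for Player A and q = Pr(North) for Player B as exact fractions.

In a mixed NE each player is indifferent between their pure strategies, so the opponent's mix sets the indifference.
Player B indifferent between North and South: p·8 + (1−p)·2 = p·6 + (1−p)·8 ⟹ 2 + 6p = 8 + (-2)p ⟹ p = 3/4.
Player A indifferent between North and South: q·2 + (1−q)·9 = q·8 + (1−q)·3 ⟹ 9 + (-7)q = 3 + 5q ⟹ q = 1/2.

p = 3/4, q = 1/2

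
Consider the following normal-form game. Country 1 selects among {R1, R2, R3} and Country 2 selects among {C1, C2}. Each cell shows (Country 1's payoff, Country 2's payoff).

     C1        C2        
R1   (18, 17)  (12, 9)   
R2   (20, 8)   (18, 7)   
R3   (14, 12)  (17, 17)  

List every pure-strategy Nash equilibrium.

Check mutual best responses: a cell is a NE iff neither player can gain by unilaterally deviating.
Country 1's best responses — vs C1: R2 (payoff 20); vs C2: R2 (payoff 18).
Country 2's best responses — vs R1: C1 (payoff 17); vs R2: C1 (payoff 8); vs R3: C2 (payoff 17).
The only mutual best response is (R2, C1); neither player gains by switching there.

(R2, C1)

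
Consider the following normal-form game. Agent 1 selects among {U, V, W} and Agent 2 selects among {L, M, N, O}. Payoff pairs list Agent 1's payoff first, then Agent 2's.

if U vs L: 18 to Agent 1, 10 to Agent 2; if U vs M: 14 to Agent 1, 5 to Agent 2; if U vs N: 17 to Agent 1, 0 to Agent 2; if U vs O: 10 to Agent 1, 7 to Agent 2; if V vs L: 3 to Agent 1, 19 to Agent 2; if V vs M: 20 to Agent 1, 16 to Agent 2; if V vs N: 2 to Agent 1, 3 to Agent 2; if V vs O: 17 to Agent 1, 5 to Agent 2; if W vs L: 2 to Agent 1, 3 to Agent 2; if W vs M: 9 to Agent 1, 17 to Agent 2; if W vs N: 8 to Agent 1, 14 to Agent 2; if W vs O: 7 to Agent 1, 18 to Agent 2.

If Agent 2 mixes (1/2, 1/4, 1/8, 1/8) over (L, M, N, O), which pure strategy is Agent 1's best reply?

Compute Agent 1's expected payoff from each pure strategy against the given mix.
U: (1/2)·18 + (1/4)·14 + (1/8)·17 + (1/8)·10 = 127/8
V: (1/2)·3 + (1/4)·20 + (1/8)·2 + (1/8)·17 = 71/8
W: (1/2)·2 + (1/4)·9 + (1/8)·8 + (1/8)·7 = 41/8
Highest expected payoff is 127/8, from U.

U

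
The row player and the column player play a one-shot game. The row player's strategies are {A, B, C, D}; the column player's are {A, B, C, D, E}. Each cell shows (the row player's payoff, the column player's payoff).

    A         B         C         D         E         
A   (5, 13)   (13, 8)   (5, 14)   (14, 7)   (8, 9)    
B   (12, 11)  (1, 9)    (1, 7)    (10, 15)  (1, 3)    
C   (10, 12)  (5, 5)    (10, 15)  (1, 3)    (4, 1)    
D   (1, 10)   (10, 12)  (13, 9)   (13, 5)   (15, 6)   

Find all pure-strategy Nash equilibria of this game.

A profile is a Nash equilibrium when each player is best-responding to the other.
The row player's best responses — vs A: B (payoff 12); vs B: A (payoff 13); vs C: D (payoff 13); vs D: A (payoff 14); vs E: D (payoff 15).
The column player's best responses — vs A: C (payoff 14); vs B: D (payoff 15); vs C: C (payoff 15); vs D: B (payoff 12).
No cell has both players best-responding. For instance, the row player's best reply to A is B, but against B the column player prefers D over A.

None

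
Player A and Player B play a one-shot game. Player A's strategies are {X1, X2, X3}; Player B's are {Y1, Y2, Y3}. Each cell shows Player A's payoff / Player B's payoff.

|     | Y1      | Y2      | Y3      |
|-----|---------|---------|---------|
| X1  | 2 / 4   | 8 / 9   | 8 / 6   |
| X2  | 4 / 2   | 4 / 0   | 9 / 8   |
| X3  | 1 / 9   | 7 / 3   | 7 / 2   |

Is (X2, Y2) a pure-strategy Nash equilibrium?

Holding Player B at Y2: Player A gets 4 from X2 but could get 8 by switching to X1. Player A has a profitable deviation.

No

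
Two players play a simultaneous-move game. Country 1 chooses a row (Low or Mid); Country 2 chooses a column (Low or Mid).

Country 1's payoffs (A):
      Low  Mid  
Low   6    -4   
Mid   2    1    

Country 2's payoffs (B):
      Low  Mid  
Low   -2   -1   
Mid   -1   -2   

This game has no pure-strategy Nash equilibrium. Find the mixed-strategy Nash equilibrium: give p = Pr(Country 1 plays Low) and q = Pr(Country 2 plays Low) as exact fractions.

Each player's mixing probability is pinned down by making the *other* player indifferent.
Country 2 indifferent between Low and Mid: p·(-2) + (1−p)·(-1) = p·(-1) + (1−p)·(-2) ⟹ (-1) + (-1)p = (-2) + 1p ⟹ p = 1/2.
Country 1 indifferent between Low and Mid: q·6 + (1−q)·(-4) = q·2 + (1−q)·1 ⟹ (-4) + 10q = 1 + 1q ⟹ q = 5/9.

p = 1/2, q = 5/9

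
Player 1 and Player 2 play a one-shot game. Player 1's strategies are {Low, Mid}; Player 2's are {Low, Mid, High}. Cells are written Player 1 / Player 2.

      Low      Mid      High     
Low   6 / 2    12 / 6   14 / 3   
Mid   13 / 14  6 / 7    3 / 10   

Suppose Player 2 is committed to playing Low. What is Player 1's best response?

Mid

With Player 2 fixed at Low, Player 1's payoffs are: Low → 6, Mid → 13.
The maximum is 13, achieved by Mid.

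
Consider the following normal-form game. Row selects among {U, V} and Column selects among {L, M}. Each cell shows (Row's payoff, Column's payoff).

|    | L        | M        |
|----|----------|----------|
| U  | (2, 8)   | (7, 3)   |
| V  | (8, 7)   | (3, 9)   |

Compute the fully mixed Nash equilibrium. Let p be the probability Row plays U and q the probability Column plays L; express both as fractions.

p = 2/7, q = 2/5

Each player's mixing probability is pinned down by making the *other* player indifferent.
Column indifferent between L and M: p·8 + (1−p)·7 = p·3 + (1−p)·9 ⟹ 7 + 1p = 9 + (-6)p ⟹ p = 2/7.
Row indifferent between U and V: q·2 + (1−q)·7 = q·8 + (1−q)·3 ⟹ 7 + (-5)q = 3 + 5q ⟹ q = 2/5.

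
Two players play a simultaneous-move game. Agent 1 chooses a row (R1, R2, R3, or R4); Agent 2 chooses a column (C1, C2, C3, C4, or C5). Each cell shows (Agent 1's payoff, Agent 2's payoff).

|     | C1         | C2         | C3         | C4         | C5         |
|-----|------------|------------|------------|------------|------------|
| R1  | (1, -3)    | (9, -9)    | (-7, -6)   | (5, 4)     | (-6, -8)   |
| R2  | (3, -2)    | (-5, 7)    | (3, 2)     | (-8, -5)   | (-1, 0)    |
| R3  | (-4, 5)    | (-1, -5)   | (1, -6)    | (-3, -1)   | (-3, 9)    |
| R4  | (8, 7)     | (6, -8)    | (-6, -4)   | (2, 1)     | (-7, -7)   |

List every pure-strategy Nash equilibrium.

(R1, C4) and (R4, C1)

Find each player's best response to every opponent strategy; NE are the intersections.
Agent 1's best responses — vs C1: R4 (payoff 8); vs C2: R1 (payoff 9); vs C3: R2 (payoff 3); vs C4: R1 (payoff 5); vs C5: R2 (payoff -1).
Agent 2's best responses — vs R1: C4 (payoff 4); vs R2: C2 (payoff 7); vs R3: C5 (payoff 9); vs R4: C1 (payoff 7).
Mutual best responses occur at (R1, C4) and (R4, C1); at each, neither player gains by switching.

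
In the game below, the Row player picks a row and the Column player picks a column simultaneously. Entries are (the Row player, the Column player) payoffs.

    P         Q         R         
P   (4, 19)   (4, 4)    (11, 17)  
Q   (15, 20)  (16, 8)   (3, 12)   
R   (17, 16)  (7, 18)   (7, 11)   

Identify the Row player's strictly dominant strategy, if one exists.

None

Check whether one of the Row player's strategies beats all alternatives regardless of what the opponent does.
P is not dominant: against P, Q gives 15 > 4.
Q is not dominant: against P, R gives 17 > 15.
R is not dominant: against Q, Q gives 16 > 7.
No single strategy is best against every opponent action.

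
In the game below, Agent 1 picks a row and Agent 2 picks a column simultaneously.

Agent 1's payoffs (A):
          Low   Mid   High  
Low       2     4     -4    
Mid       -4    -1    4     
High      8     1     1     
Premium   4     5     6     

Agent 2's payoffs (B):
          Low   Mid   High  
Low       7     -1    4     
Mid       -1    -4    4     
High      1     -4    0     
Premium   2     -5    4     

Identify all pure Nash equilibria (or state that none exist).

(High, Low) and (Premium, High)

Check mutual best responses: a cell is a NE iff neither player can gain by unilaterally deviating.
Agent 1's best responses — vs Low: High (payoff 8); vs Mid: Premium (payoff 5); vs High: Premium (payoff 6).
Agent 2's best responses — vs Low: Low (payoff 7); vs Mid: High (payoff 4); vs High: Low (payoff 1); vs Premium: High (payoff 4).
Mutual best responses occur at (High, Low) and (Premium, High); at each, neither player gains by switching.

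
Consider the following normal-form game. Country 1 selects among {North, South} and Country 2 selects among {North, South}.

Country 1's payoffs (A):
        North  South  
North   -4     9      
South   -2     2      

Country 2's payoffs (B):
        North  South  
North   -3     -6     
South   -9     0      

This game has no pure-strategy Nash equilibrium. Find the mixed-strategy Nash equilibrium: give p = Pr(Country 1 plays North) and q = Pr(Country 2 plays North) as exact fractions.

p = 3/4, q = 7/9

Each player's mixing probability is pinned down by making the *other* player indifferent.
Country 2 indifferent between North and South: p·(-3) + (1−p)·(-9) = p·(-6) + (1−p)·0 ⟹ (-9) + 6p = 0 + (-6)p ⟹ p = 3/4.
Country 1 indifferent between North and South: q·(-4) + (1−q)·9 = q·(-2) + (1−q)·2 ⟹ 9 + (-13)q = 2 + (-4)q ⟹ q = 7/9.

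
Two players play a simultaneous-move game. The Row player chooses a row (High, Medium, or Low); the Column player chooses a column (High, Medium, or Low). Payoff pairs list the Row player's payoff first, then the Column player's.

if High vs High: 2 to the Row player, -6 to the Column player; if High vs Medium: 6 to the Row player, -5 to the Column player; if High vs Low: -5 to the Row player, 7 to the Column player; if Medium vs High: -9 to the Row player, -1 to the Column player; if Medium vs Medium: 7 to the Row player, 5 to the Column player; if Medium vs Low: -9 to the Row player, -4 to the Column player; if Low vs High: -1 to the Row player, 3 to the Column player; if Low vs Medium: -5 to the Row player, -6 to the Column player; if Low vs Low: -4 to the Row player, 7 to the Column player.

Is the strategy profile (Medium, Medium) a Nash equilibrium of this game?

Yes

Holding the Column player at Medium: the Row player gets 7 from Medium, versus 6 from High, -5 from Low. No profitable deviation for the Row player.
Holding the Row player at Medium: the Column player gets 5 from Medium, versus -1 from High, -4 from Low. No profitable deviation for the Column player either.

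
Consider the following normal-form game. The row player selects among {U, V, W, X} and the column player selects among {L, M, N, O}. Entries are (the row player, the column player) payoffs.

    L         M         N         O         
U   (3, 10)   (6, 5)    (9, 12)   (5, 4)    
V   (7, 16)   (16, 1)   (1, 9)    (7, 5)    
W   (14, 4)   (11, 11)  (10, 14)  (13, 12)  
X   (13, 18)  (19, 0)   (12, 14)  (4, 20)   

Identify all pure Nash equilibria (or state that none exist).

No pure-strategy Nash equilibrium

A profile is a Nash equilibrium when each player is best-responding to the other.
The row player's best responses — vs L: W (payoff 14); vs M: X (payoff 19); vs N: X (payoff 12); vs O: W (payoff 13).
The column player's best responses — vs U: N (payoff 12); vs V: L (payoff 16); vs W: N (payoff 14); vs X: O (payoff 20).
No cell has both players best-responding. For instance, the row player's best reply to L is W, but against W the column player prefers N over L.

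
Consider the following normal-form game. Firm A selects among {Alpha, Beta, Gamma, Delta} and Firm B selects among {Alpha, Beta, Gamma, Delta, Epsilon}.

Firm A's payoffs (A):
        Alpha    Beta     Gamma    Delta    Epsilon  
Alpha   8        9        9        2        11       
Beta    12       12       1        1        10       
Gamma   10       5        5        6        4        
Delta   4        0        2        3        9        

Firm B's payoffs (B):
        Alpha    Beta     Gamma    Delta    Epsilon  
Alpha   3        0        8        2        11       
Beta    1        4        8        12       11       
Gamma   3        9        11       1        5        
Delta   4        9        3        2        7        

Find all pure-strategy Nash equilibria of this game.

Find each player's best response to every opponent strategy; NE are the intersections.
Firm A's best responses — vs Alpha: Beta (payoff 12); vs Beta: Beta (payoff 12); vs Gamma: Alpha (payoff 9); vs Delta: Gamma (payoff 6); vs Epsilon: Alpha (payoff 11).
Firm B's best responses — vs Alpha: Epsilon (payoff 11); vs Beta: Delta (payoff 12); vs Gamma: Gamma (payoff 11); vs Delta: Beta (payoff 9).
The only mutual best response is (Alpha, Epsilon); neither player gains by switching there.

(Alpha, Epsilon)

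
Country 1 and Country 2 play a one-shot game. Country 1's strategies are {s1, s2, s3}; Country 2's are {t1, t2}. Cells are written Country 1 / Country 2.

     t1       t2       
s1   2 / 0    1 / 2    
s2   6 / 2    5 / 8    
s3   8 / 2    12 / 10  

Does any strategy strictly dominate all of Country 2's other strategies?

t2

A strategy is strictly dominant if it gives Country 2 a strictly higher payoff than every other strategy, against every choice by the opponent.
t2 strictly dominates: vs s1: 2 > 0; vs s2: 8 > 2; vs s3: 10 > 2.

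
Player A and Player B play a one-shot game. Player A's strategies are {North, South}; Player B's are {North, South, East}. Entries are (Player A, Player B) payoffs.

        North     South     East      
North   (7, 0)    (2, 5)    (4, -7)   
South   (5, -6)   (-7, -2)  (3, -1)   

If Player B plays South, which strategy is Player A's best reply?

North

With Player B fixed at South, Player A's payoffs are: North → 2, South → -7.
The maximum is 2, achieved by North.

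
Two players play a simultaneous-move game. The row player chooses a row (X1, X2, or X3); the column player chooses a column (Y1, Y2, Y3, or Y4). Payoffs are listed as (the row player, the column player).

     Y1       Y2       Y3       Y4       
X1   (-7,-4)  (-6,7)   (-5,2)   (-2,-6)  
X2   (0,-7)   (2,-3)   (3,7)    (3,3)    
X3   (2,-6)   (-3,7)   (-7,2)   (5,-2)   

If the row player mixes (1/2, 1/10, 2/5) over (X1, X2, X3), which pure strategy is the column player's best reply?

Compute the column player's expected payoff from each pure strategy against the given mix.
Y1: (1/2)·(-4) + (1/10)·(-7) + (2/5)·(-6) = -51/10
Y2: (1/2)·7 + (1/10)·(-3) + (2/5)·7 = 6
Y3: (1/2)·2 + (1/10)·7 + (2/5)·2 = 5/2
Y4: (1/2)·(-6) + (1/10)·3 + (2/5)·(-2) = -7/2
Highest expected payoff is 6, from Y2.

Y2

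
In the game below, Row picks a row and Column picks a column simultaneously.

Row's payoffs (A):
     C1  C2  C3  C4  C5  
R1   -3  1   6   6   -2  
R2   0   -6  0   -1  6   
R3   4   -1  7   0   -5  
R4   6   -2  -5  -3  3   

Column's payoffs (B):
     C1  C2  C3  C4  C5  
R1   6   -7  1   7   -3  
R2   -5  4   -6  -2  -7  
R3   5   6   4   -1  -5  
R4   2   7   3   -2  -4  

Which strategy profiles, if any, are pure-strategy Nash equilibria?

(R1, C4)

A profile is a Nash equilibrium when each player is best-responding to the other.
Row's best responses — vs C1: R4 (payoff 6); vs C2: R1 (payoff 1); vs C3: R3 (payoff 7); vs C4: R1 (payoff 6); vs C5: R2 (payoff 6).
Column's best responses — vs R1: C4 (payoff 7); vs R2: C2 (payoff 4); vs R3: C2 (payoff 6); vs R4: C2 (payoff 7).
The only mutual best response is (R1, C4); neither player gains by switching there.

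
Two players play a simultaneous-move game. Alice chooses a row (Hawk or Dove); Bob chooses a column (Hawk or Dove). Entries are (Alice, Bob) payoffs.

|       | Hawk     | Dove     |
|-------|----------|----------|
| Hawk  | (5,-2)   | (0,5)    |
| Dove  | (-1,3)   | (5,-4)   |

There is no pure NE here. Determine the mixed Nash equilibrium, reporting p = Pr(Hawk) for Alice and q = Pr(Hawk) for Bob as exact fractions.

p = 1/2, q = 5/11

Each player's mixing probability is pinned down by making the *other* player indifferent.
Bob indifferent between Hawk and Dove: p·(-2) + (1−p)·3 = p·5 + (1−p)·(-4) ⟹ 3 + (-5)p = (-4) + 9p ⟹ p = 1/2.
Alice indifferent between Hawk and Dove: q·5 + (1−q)·0 = q·(-1) + (1−q)·5 ⟹ 0 + 5q = 5 + (-6)q ⟹ q = 5/11.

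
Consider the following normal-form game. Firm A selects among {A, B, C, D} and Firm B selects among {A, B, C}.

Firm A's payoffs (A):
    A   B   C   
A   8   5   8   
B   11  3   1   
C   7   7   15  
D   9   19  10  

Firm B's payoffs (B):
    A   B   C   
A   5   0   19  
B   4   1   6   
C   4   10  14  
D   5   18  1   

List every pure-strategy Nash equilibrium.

Check mutual best responses: a cell is a NE iff neither player can gain by unilaterally deviating.
Firm A's best responses — vs A: B (payoff 11); vs B: D (payoff 19); vs C: C (payoff 15).
Firm B's best responses — vs A: C (payoff 19); vs B: C (payoff 6); vs C: C (payoff 14); vs D: B (payoff 18).
Mutual best responses occur at (C, C) and (D, B); at each, neither player gains by switching.

(C, C) and (D, B)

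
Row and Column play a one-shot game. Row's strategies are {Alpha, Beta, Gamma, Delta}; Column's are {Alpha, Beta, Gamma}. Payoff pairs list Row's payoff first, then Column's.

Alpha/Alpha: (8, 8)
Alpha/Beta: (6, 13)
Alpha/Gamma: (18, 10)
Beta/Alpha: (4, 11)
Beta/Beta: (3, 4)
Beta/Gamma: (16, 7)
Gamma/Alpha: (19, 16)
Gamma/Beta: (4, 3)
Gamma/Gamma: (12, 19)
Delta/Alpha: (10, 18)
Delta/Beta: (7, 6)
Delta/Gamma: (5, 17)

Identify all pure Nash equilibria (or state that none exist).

A profile is a Nash equilibrium when each player is best-responding to the other.
Row's best responses — vs Alpha: Gamma (payoff 19); vs Beta: Delta (payoff 7); vs Gamma: Alpha (payoff 18).
Column's best responses — vs Alpha: Beta (payoff 13); vs Beta: Alpha (payoff 11); vs Gamma: Gamma (payoff 19); vs Delta: Alpha (payoff 18).
No cell has both players best-responding. For instance, Row's best reply to Gamma is Alpha, but against Alpha Column prefers Beta over Gamma.

There is no pure-strategy Nash equilibrium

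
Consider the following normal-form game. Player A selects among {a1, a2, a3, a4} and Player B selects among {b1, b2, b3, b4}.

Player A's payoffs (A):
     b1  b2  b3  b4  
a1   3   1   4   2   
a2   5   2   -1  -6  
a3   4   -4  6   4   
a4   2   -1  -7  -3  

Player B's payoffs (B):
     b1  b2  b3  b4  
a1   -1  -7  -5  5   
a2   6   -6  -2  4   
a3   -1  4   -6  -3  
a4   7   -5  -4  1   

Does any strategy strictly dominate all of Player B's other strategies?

None

A strategy is strictly dominant if it gives Player B a strictly higher payoff than every other strategy, against every choice by the opponent.
b1 is not dominant: against a1, b4 gives 5 > -1.
b2 is not dominant: against a1, b1 gives -1 > -7.
b3 is not dominant: against a1, b1 gives -1 > -5.
b4 is not dominant: against a2, b1 gives 6 > 4.
No single strategy is best against every opponent action.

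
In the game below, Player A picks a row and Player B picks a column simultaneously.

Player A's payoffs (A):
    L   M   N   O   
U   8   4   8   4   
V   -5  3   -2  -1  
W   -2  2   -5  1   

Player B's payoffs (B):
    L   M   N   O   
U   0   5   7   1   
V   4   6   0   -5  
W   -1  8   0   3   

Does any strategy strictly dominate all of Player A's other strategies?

A strategy is strictly dominant if it gives Player A a strictly higher payoff than every other strategy, against every choice by the opponent.
U strictly dominates: vs L: 8 > each of {-5, -2}; vs M: 4 > each of {3, 2}; vs N: 8 > each of {-2, -5}; vs O: 4 > each of {-1, 1}.

U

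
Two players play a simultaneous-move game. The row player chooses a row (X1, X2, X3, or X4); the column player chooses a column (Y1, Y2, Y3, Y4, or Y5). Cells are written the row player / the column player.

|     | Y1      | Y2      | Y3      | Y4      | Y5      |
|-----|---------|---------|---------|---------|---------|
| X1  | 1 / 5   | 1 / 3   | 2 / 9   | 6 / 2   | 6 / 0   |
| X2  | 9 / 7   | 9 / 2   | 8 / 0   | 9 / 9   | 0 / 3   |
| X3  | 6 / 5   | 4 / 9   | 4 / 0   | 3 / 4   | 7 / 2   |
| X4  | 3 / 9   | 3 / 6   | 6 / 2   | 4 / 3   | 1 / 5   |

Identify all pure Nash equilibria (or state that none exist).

(X2, Y4)

Check mutual best responses: a cell is a NE iff neither player can gain by unilaterally deviating.
The row player's best responses — vs Y1: X2 (payoff 9); vs Y2: X2 (payoff 9); vs Y3: X2 (payoff 8); vs Y4: X2 (payoff 9); vs Y5: X3 (payoff 7).
The column player's best responses — vs X1: Y3 (payoff 9); vs X2: Y4 (payoff 9); vs X3: Y2 (payoff 9); vs X4: Y1 (payoff 9).
The only mutual best response is (X2, Y4); neither player gains by switching there.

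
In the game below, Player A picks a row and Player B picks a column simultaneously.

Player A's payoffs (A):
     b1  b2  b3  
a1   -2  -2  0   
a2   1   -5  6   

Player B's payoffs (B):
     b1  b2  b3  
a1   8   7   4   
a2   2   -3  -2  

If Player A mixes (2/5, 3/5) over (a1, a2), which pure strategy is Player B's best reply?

Compute Player B's expected payoff from each pure strategy against the given mix.
b1: (2/5)·8 + (3/5)·2 = 22/5
b2: (2/5)·7 + (3/5)·(-3) = 1
b3: (2/5)·4 + (3/5)·(-2) = 2/5
Highest expected payoff is 22/5, from b1.

b1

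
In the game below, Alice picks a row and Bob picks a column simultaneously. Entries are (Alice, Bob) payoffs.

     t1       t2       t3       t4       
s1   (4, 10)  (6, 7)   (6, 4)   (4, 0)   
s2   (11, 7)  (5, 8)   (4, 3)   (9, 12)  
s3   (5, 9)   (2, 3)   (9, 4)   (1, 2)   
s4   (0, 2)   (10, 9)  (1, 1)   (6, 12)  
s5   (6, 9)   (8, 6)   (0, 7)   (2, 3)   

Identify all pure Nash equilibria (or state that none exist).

Check mutual best responses: a cell is a NE iff neither player can gain by unilaterally deviating.
Alice's best responses — vs t1: s2 (payoff 11); vs t2: s4 (payoff 10); vs t3: s3 (payoff 9); vs t4: s2 (payoff 9).
Bob's best responses — vs s1: t1 (payoff 10); vs s2: t4 (payoff 12); vs s3: t1 (payoff 9); vs s4: t4 (payoff 12); vs s5: t1 (payoff 9).
The only mutual best response is (s2, t4); neither player gains by switching there.

(s2, t4)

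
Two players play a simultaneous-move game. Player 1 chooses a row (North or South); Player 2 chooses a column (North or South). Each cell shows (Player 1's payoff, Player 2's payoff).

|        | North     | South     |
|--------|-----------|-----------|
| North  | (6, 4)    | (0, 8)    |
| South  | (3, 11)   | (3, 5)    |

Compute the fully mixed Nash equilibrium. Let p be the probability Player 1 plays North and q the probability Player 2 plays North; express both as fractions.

In a mixed NE each player is indifferent between their pure strategies, so the opponent's mix sets the indifference.
Player 2 indifferent between North and South: p·4 + (1−p)·11 = p·8 + (1−p)·5 ⟹ 11 + (-7)p = 5 + 3p ⟹ p = 3/5.
Player 1 indifferent between North and South: q·6 + (1−q)·0 = q·3 + (1−q)·3 ⟹ 0 + 6q = 3 + 0q ⟹ q = 1/2.

p = 3/5, q = 1/2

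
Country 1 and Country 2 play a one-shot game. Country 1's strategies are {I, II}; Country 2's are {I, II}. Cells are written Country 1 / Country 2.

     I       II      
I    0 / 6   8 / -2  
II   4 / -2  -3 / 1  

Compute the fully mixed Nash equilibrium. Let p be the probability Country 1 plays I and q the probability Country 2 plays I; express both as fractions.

In a mixed NE each player is indifferent between their pure strategies, so the opponent's mix sets the indifference.
Country 2 indifferent between I and II: p·6 + (1−p)·(-2) = p·(-2) + (1−p)·1 ⟹ (-2) + 8p = 1 + (-3)p ⟹ p = 3/11.
Country 1 indifferent between I and II: q·0 + (1−q)·8 = q·4 + (1−q)·(-3) ⟹ 8 + (-8)q = (-3) + 7q ⟹ q = 11/15.

p = 3/11, q = 11/15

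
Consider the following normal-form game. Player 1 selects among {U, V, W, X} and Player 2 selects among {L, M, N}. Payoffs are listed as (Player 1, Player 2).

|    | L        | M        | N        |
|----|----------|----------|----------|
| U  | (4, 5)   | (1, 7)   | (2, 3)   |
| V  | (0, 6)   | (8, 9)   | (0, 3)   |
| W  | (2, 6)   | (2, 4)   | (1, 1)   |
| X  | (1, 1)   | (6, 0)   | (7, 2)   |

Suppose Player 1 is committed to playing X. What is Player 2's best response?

N

With Player 1 fixed at X, Player 2's payoffs are: L → 1, M → 0, N → 2.
The maximum is 2, achieved by N.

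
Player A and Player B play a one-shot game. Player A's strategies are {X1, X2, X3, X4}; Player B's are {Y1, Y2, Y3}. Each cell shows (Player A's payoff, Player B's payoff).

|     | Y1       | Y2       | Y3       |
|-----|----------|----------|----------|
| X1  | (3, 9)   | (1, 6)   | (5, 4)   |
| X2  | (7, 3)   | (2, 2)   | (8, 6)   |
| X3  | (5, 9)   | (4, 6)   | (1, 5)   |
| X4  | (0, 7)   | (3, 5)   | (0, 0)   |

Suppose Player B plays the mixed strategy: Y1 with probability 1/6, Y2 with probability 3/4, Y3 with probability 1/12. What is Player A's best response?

X3

Player A's best reply maximizes expected payoff against the mix.
X1: (1/6)·3 + (3/4)·1 + (1/12)·5 = 5/3
X2: (1/6)·7 + (3/4)·2 + (1/12)·8 = 10/3
X3: (1/6)·5 + (3/4)·4 + (1/12)·1 = 47/12
X4: (1/6)·0 + (3/4)·3 + (1/12)·0 = 9/4
Highest expected payoff is 47/12, from X3.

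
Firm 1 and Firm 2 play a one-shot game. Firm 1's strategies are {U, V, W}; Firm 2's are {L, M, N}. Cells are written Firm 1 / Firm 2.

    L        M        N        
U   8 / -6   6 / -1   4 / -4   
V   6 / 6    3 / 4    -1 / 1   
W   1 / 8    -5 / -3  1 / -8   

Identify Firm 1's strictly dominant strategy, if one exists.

U

A strategy is strictly dominant if it gives Firm 1 a strictly higher payoff than every other strategy, against every choice by the opponent.
U strictly dominates: vs L: 8 > each of {6, 1}; vs M: 6 > each of {3, -5}; vs N: 4 > each of {-1, 1}.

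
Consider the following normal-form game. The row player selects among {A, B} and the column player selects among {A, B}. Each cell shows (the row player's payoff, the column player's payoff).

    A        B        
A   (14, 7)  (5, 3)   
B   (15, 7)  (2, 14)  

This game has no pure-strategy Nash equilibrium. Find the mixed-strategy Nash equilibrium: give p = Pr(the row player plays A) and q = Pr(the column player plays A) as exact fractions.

In a mixed NE each player is indifferent between their pure strategies, so the opponent's mix sets the indifference.
The column player indifferent between A and B: p·7 + (1−p)·7 = p·3 + (1−p)·14 ⟹ 7 + 0p = 14 + (-11)p ⟹ p = 7/11.
The row player indifferent between A and B: q·14 + (1−q)·5 = q·15 + (1−q)·2 ⟹ 5 + 9q = 2 + 13q ⟹ q = 3/4.

p = 7/11, q = 3/4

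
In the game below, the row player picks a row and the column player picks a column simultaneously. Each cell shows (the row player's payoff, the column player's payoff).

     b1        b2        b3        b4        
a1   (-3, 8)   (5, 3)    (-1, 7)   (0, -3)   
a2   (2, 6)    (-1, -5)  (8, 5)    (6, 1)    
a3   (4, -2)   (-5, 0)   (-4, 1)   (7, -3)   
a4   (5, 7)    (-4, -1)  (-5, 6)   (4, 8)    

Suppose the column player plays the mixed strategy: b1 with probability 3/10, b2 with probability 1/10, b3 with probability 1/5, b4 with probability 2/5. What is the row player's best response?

The row player's best reply maximizes expected payoff against the mix.
a1: (3/10)·(-3) + (1/10)·5 + (1/5)·(-1) + (2/5)·0 = -3/5
a2: (3/10)·2 + (1/10)·(-1) + (1/5)·8 + (2/5)·6 = 9/2
a3: (3/10)·4 + (1/10)·(-5) + (1/5)·(-4) + (2/5)·7 = 27/10
a4: (3/10)·5 + (1/10)·(-4) + (1/5)·(-5) + (2/5)·4 = 17/10
Highest expected payoff is 9/2, from a2.

a2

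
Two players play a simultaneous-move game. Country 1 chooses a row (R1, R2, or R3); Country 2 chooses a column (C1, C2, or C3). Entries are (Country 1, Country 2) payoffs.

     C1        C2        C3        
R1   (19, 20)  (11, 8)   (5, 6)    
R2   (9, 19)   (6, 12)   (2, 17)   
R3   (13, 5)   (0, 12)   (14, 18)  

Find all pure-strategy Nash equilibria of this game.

Check mutual best responses: a cell is a NE iff neither player can gain by unilaterally deviating.
Country 1's best responses — vs C1: R1 (payoff 19); vs C2: R1 (payoff 11); vs C3: R3 (payoff 14).
Country 2's best responses — vs R1: C1 (payoff 20); vs R2: C1 (payoff 19); vs R3: C3 (payoff 18).
Mutual best responses occur at (R1, C1) and (R3, C3); at each, neither player gains by switching.

(R1, C1) and (R3, C3)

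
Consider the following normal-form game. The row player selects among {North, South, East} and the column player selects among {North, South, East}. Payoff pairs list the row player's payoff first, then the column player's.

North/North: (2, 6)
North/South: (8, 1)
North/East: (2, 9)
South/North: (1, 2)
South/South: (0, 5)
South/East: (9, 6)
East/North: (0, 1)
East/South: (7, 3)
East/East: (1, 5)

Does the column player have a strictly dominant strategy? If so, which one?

East

Check whether one of the column player's strategies beats all alternatives regardless of what the opponent does.
East strictly dominates: vs North: 9 > each of {6, 1}; vs South: 6 > each of {2, 5}; vs East: 5 > each of {1, 3}.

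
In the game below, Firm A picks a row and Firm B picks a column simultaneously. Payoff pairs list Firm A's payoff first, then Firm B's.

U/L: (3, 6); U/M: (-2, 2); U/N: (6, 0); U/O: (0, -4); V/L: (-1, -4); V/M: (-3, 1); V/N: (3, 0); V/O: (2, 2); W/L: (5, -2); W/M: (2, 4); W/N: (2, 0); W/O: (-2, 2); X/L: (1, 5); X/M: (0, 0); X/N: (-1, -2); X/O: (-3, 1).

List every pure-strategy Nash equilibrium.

(V, O) and (W, M)

Check mutual best responses: a cell is a NE iff neither player can gain by unilaterally deviating.
Firm A's best responses — vs L: W (payoff 5); vs M: W (payoff 2); vs N: U (payoff 6); vs O: V (payoff 2).
Firm B's best responses — vs U: L (payoff 6); vs V: O (payoff 2); vs W: M (payoff 4); vs X: L (payoff 5).
Mutual best responses occur at (V, O) and (W, M); at each, neither player gains by switching.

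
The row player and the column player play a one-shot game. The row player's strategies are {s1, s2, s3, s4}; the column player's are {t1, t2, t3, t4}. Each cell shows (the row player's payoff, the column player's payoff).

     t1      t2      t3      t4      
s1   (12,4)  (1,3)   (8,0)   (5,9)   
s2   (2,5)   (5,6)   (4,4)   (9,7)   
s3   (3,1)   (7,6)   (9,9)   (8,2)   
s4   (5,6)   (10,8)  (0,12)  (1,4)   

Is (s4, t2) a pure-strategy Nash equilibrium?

No

Holding the column player at t2: the row player gets 10 from s4, versus 1 from s1, 5 from s2, 7 from s3. No profitable deviation for the row player.
Holding the row player at s4: the column player gets 8 from t2 but could get 12 by switching to t3. The column player has a profitable deviation.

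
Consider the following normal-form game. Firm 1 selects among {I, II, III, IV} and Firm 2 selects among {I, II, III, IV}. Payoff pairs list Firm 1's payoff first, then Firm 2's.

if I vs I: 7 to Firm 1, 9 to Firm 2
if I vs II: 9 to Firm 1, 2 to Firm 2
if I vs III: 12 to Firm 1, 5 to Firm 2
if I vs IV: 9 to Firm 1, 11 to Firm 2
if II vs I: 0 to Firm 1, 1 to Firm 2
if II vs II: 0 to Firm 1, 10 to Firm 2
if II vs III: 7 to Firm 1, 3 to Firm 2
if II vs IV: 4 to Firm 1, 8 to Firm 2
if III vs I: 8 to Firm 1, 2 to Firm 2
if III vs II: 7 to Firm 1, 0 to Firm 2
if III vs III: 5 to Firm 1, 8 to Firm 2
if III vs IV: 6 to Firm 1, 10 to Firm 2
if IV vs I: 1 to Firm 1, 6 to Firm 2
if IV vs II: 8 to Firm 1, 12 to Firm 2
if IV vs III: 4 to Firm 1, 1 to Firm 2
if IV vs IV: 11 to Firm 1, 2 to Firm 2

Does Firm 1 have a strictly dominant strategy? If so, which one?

None

A strategy is strictly dominant if it gives Firm 1 a strictly higher payoff than every other strategy, against every choice by the opponent.
I is not dominant: against I, III gives 8 > 7.
II is not dominant: against I, I gives 7 > 0.
III is not dominant: against II, I gives 9 > 7.
IV is not dominant: against I, I gives 7 > 1.
No single strategy is best against every opponent action.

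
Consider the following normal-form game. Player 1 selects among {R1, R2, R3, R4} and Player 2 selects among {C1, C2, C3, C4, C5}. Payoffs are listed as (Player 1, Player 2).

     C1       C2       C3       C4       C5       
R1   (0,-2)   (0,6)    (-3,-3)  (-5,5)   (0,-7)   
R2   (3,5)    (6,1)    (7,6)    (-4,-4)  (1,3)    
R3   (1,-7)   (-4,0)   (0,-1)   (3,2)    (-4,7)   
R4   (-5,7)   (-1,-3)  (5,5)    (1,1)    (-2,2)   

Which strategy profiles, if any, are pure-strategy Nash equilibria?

Check mutual best responses: a cell is a NE iff neither player can gain by unilaterally deviating.
Player 1's best responses — vs C1: R2 (payoff 3); vs C2: R2 (payoff 6); vs C3: R2 (payoff 7); vs C4: R3 (payoff 3); vs C5: R2 (payoff 1).
Player 2's best responses — vs R1: C2 (payoff 6); vs R2: C3 (payoff 6); vs R3: C5 (payoff 7); vs R4: C1 (payoff 7).
The only mutual best response is (R2, C3); neither player gains by switching there.

(R2, C3)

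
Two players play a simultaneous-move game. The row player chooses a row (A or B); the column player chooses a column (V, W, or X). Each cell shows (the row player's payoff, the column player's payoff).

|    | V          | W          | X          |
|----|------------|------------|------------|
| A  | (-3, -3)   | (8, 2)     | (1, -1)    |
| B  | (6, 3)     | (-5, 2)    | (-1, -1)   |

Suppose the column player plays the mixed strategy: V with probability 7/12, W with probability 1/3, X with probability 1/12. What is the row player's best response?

The row player's best reply maximizes expected payoff against the mix.
A: (7/12)·(-3) + (1/3)·8 + (1/12)·1 = 1
B: (7/12)·6 + (1/3)·(-5) + (1/12)·(-1) = 7/4
Highest expected payoff is 7/4, from B.

B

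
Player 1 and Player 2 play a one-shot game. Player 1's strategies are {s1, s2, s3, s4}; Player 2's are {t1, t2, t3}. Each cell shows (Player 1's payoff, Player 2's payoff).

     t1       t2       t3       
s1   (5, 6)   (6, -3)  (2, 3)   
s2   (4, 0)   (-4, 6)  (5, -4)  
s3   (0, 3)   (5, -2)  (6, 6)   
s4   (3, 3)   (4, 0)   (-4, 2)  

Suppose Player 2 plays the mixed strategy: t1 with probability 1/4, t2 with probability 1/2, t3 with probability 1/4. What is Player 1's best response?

s1

Compute Player 1's expected payoff from each pure strategy against the given mix.
s1: (1/4)·5 + (1/2)·6 + (1/4)·2 = 19/4
s2: (1/4)·4 + (1/2)·(-4) + (1/4)·5 = 1/4
s3: (1/4)·0 + (1/2)·5 + (1/4)·6 = 4
s4: (1/4)·3 + (1/2)·4 + (1/4)·(-4) = 7/4
Highest expected payoff is 19/4, from s1.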